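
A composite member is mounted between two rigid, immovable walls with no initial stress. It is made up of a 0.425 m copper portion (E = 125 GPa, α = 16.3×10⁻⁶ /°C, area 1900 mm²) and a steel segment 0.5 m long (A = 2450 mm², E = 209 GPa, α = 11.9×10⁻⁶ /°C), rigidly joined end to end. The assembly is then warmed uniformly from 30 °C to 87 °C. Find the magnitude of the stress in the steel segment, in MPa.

Free thermal expansion of the whole bar: Σ αᵢΔT Lᵢ = 16.3×10⁻⁶×57×425 + 11.9×10⁻⁶×57×500 = 0.734 mm.
The walls prevent any net length change, so an axial force P (same in every segment) develops. Compatibility: P · Σ Lᵢ/(AᵢEᵢ) = δ_free.
The series flexibility is Σ Lᵢ/(AᵢEᵢ) = 425/(1900×125×10³) + 500/(2450×209×10³) = 2.766×10⁻⁶ mm/N.
P = 0.734 / 2.766×10⁻⁶ = 265400 N = 265.4 kN, compressive.
σ_{steel} = P / A = 265400 / 2450 = 108.3 MPa.

σ ≈ 108 MPa (compressive)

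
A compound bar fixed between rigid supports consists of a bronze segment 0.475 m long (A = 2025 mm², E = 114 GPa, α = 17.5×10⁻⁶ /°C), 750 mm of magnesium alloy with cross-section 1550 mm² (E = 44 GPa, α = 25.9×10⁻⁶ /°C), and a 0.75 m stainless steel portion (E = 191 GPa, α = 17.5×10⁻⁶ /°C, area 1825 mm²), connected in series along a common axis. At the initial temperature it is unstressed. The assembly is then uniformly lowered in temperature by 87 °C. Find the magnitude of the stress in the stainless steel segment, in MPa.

σ ≈ 128 MPa (tensile)

With the walls removed the bar would change length by δ_free = Σ αᵢΔT Lᵢ = 17.5×10⁻⁶×87×475 + 25.9×10⁻⁶×87×750 + 17.5×10⁻⁶×87×750 = 3.555 mm.
The walls prevent any net length change, so an axial force P (same in every segment) develops. Compatibility: P · Σ Lᵢ/(AᵢEᵢ) = δ_free.
Σ Lᵢ/(AᵢEᵢ) = 475/(2025×114×10³) + 750/(1550×44×10³) + 750/(1825×191×10³) = 1.521×10⁻⁵ mm/N.
So P = 3.555 / 1.521×10⁻⁵ = 233.8 kN, tensile.
σ_{stainless steel} = P / A = 233800 / 1825 = 128.1 MPa.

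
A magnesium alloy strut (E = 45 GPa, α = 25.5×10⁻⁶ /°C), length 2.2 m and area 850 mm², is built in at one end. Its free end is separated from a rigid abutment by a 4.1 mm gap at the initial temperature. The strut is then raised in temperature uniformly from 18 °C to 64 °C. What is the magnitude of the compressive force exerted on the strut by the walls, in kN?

P ≈ 0 kN

If the wall were absent the strut would grow by αΔT L = 25.5×10⁻⁶ × 46 × 2200 = 2.581 mm.
Since δ_free = 2.58 mm is less than the 4.1 mm gap, the strut never touches the wall. No axial force develops.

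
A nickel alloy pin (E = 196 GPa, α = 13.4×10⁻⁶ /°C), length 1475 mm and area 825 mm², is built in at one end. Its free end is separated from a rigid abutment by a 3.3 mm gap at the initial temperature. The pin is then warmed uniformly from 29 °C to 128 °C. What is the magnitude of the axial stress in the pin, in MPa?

σ ≈ 0 MPa

Free thermal elongation = αΔT L = 13.4×10⁻⁶ × 99 × 1475 = 1.957 mm.
This is smaller than the 3.3 mm clearance, so the pin expands freely without reaching the stop — the stress is zero.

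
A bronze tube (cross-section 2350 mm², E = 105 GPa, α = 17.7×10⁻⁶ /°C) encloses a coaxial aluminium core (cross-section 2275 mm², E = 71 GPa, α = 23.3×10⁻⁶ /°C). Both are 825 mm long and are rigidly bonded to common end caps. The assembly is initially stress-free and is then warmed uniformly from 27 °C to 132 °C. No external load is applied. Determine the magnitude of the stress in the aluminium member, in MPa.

σ ≈ 25.2 MPa (compressive)

The aluminium has the larger α, so on heating it would change length more than the bronze if both were free. The rigid plates force a common final length, so the aluminium is put into compression and the bronze into tension, with equal and opposite forces P (no external load).
Equating the net (thermal + elastic) strains gives |α₁ − α₂|·ΔT = P·[1/(A₁E₁) + 1/(A₂E₂)].
|α₁ − α₂|·ΔT = 5.6×10⁻⁶ × 105 = 0.000588.
1/(A₁E₁) + 1/(A₂E₂) = 1/(2350×105×10³) + 1/(2275×71×10³) = 1.024×10⁻⁸ N⁻¹.
So P = 0.000588 / 1.024×10⁻⁸ = 57.4 kN.
σ_{aluminium} = P/A₂ = 57400/2275 = 25.23 MPa, compressive.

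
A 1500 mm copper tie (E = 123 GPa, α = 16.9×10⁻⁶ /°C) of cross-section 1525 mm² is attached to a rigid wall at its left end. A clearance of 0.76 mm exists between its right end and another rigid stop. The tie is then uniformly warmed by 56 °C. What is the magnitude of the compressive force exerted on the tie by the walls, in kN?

P ≈ 82.5 kN

Free thermal elongation = αΔT L = 16.9×10⁻⁶ × 56 × 1500 = 1.42 mm.
This exceeds the 0.76 mm gap, so the wall pushes back. The portion of expansion that must be recovered elastically is δ_free − gap = 1.42 − 0.76 = 0.6596 mm.
Compatibility: PL/(AE) = 0.6596 mm, so σ = P/A = E × (0.6596/1500) = 54.09 MPa.
P = σA = 54.09 × 1525 = 82.48 kN.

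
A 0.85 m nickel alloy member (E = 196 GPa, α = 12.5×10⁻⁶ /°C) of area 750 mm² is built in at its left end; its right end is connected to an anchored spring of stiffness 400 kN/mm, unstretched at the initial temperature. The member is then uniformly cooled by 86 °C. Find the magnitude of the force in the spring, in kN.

Free thermal contraction: δ_free = αΔT L = 12.5×10⁻⁶ × 86 × 850 = 0.9137 mm.
Let P be the tensile force in the spring. The member extends elastically by PL/(AE) and the spring stretches by P/k; together these equal δ_free.
P [ L/(AE) + 1/k ] = δ_free → P [ 850/(750×196×10³) + 1/(400×10³) ] = 0.9137.
P = 0.9137 / 8.282×10⁻⁶ = 110300 N.

P ≈ 110 kN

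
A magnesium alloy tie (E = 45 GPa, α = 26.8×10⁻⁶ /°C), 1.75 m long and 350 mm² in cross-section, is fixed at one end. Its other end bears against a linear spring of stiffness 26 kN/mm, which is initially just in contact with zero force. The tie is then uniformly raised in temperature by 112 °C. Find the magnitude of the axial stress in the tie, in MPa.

Free thermal expansion: δ_free = αΔT L = 26.8×10⁻⁶ × 112 × 1750 = 5.253 mm.
Let P be the compressive force at the spring. The tie shortens elastically by PL/(AE) and the spring compresses by P/k; together these equal δ_free.
So P = δ_free / [L/(AE) + 1/k] = 5.253 / [ 1750/(350×45×10³) + 1/(26×10³) ].
P = 5.253 / 0.0001496 = 35120 N.
σ = P/A = 35120/350 = 100.3 MPa.

σ ≈ 100 MPa (compressive)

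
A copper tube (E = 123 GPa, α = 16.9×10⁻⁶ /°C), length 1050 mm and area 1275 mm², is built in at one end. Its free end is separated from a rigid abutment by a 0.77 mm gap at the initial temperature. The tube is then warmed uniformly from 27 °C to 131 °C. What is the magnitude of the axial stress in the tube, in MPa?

If the wall were absent the tube would grow by αΔT L = 16.9×10⁻⁶ × 104 × 1050 = 1.845 mm.
The gap closes (δ_free > 0.77 mm) and the wall then resists a further 1.845 − 0.77 = 1.075 mm of expansion.
Compatibility: PL/(AE) = 1.075 mm, so σ = P/A = E × (1.075/1050) = 126 MPa.

σ ≈ 126 MPa (compressive)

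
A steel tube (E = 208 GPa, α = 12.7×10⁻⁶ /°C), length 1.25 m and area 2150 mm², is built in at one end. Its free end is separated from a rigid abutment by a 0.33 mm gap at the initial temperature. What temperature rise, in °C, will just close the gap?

ΔT ≈ 20.8 °C

The gap closes when αΔT L = 0.33 mm, since the tube is still unstressed at that instant.
ΔT = 0.33 / (12.7×10⁻⁶ × 1250) = 20.79 °C.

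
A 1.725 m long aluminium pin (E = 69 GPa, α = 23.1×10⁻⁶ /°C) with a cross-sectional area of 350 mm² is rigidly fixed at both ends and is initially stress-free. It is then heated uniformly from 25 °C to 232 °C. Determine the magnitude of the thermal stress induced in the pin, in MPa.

The supports are rigid, so the total axial strain is zero. The restrained thermal strain is ε = αΔT = 23.1×10⁻⁶ × 207 = 4781.7×10⁻⁶.
The stress required to suppress this strain is σ = Eε = 69×10³ × 4781.7×10⁻⁶ = 329.9 MPa, compressive since the pin is trying to expand.

σ ≈ 330 MPa (compressive)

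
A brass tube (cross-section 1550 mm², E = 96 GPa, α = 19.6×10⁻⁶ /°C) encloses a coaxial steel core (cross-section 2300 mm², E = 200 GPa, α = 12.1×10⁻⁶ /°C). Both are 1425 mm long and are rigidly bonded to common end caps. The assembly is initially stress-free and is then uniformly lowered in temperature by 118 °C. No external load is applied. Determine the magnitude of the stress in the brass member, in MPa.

Both members must finish at the same length. With the larger α, the brass tends to over-contract; the plates restrain it, putting the brass in tension and the steel in compression. With no external load the two internal forces are equal and opposite, magnitude P.
Setting the final lengths equal and cancelling L: (α₁ − α₂)ΔT = P/(A₁E₁) + P/(A₂E₂).
|α₁ − α₂|·ΔT = 7.5×10⁻⁶ × 118 = 0.000885.
1/(A₁E₁) + 1/(A₂E₂) = 1/(1550×96×10³) + 1/(2300×200×10³) = 8.894×10⁻⁹ N⁻¹.
So P = 0.000885 / 8.894×10⁻⁹ = 99.5 kN.
σ_{brass} = P/A₁ = 99500/1550 = 64.19 MPa, tensile.

σ ≈ 64.2 MPa (tensile)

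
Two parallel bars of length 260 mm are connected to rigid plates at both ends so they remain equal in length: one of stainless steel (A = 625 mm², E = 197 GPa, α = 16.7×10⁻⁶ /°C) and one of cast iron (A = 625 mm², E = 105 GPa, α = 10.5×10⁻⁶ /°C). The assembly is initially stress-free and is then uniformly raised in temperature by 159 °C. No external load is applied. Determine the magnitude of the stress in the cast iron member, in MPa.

σ ≈ 67.5 MPa (tensile)

Both members must finish at the same length. With the larger α, the stainless steel tends to over-expand; the plates restrain it, putting the stainless steel in compression and the cast iron in tension. With no external load the two internal forces are equal and opposite, magnitude P.
Setting the final lengths equal and cancelling L: (α₁ − α₂)ΔT = P/(A₁E₁) + P/(A₂E₂).
|α₁ − α₂|·ΔT = 6.2×10⁻⁶ × 159 = 0.0009858.
1/(A₁E₁) + 1/(A₂E₂) = 1/(625×197×10³) + 1/(625×105×10³) = 2.336×10⁻⁸ N⁻¹.
So P = 0.0009858 / 2.336×10⁻⁸ = 42.2 kN.
σ_{cast iron} = P/A₂ = 42200/625 = 67.52 MPa, tensile.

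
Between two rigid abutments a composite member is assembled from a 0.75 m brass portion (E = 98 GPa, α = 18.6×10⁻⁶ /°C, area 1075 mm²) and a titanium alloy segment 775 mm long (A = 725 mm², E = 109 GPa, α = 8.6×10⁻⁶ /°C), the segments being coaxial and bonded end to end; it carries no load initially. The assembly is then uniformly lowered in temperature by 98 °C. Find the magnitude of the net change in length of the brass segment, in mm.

Free thermal contraction of the whole bar: Σ αᵢΔT Lᵢ = 18.6×10⁻⁶×98×750 + 8.6×10⁻⁶×98×775 = 2.02 mm.
Since the ends are fixed, an axial force P builds up, equal in every segment, with P · Σ Lᵢ/(AᵢEᵢ) = δ_free.
Σ Lᵢ/(AᵢEᵢ) = 750/(1075×98×10³) + 775/(725×109×10³) = 1.693×10⁻⁵ mm/N.
Hence P = δ_free / Σ(L/AE) = 2.02/1.693×10⁻⁵ = 119.4 kN (tensile).
For the brass segment, free thermal change = 18.6×10⁻⁶×98×750 = 1.367 mm and elastic change from P = 119400×750/(1075×98×10³) = 0.8497 mm; these oppose, so the net change is 0.517 mm (segment shortens).

|ΔL| ≈ 0.517 mm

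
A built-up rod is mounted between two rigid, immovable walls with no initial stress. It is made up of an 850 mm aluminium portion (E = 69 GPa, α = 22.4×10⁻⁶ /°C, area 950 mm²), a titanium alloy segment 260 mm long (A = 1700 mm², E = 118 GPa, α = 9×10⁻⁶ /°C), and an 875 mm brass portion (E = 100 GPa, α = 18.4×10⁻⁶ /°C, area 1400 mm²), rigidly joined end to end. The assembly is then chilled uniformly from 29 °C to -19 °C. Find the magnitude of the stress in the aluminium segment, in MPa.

σ ≈ 92.3 MPa (tensile)

If the supports were absent, the total length change would be Σ αᵢΔT Lᵢ = 22.4×10⁻⁶×48×850 + 9×10⁻⁶×48×260 + 18.4×10⁻⁶×48×875 = 1.799 mm.
Since the ends are fixed, an axial force P builds up, equal in every segment, with P · Σ Lᵢ/(AᵢEᵢ) = δ_free.
Σ Lᵢ/(AᵢEᵢ) = 850/(950×69×10³) + 260/(1700×118×10³) + 875/(1400×100×10³) = 2.051×10⁻⁵ mm/N.
So P = 1.799 / 2.051×10⁻⁵ = 87.7 kN, tensile.
σ_{aluminium} = P / A = 87700 / 950 = 92.32 MPa.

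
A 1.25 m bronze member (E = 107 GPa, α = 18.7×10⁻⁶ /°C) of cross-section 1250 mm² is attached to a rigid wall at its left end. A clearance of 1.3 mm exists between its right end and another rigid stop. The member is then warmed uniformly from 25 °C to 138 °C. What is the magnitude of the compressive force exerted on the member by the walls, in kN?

P ≈ 144 kN

If the wall were absent the member would grow by αΔT L = 18.7×10⁻⁶ × 113 × 1250 = 2.641 mm.
After closing the 1.3 mm clearance, 2.641 − 1.3 = 1.341 mm of expansion remains to be suppressed by the wall.
So σ = E(δ_free − g)/L = 107×10³ × 1.341/1250 = 114.8 MPa.
Force on the wall = σA = 114.8 × 1250 mm² = 143.5 kN.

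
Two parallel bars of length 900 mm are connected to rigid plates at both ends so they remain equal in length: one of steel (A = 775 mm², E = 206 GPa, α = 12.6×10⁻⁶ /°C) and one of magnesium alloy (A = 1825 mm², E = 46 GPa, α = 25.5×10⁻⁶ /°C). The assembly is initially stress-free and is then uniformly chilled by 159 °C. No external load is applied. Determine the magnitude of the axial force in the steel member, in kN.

Equilibrium of a rigid end plate with no external load gives equal and opposite internal forces ±P in the two members. Since α_{magnesium alloy} > α_{steel}, cooling drives the magnesium alloy into tension and the steel into compression.
Equating the net (thermal + elastic) strains gives |α₁ − α₂|·ΔT = P·[1/(A₁E₁) + 1/(A₂E₂)].
|α₁ − α₂|·ΔT = 12.9×10⁻⁶ × 159 = 0.002051.
1/(A₁E₁) + 1/(A₂E₂) = 1/(775×206×10³) + 1/(1825×46×10³) = 1.818×10⁻⁸ N⁻¹.
So P = 0.002051 / 1.818×10⁻⁸ = 112.8 kN.

P ≈ 113 kN (compressive in the steel)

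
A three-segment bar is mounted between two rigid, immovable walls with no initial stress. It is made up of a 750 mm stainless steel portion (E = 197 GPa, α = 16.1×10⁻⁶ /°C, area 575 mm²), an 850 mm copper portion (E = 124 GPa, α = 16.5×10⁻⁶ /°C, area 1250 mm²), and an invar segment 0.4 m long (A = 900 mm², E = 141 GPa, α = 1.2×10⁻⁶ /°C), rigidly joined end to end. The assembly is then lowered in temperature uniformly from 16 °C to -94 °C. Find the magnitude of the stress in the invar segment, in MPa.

σ ≈ 213 MPa (tensile)

Free thermal contraction of the whole bar: Σ αᵢΔT Lᵢ = 16.1×10⁻⁶×110×750 + 16.5×10⁻⁶×110×850 + 1.2×10⁻⁶×110×400 = 2.924 mm.
The rigid supports impose zero overall length change; the single axial force P common to all segments must satisfy P Σ Lᵢ/(AᵢEᵢ) = δ_free.
Σ Lᵢ/(AᵢEᵢ) = 750/(575×197×10³) + 850/(1250×124×10³) + 400/(900×141×10³) = 1.526×10⁻⁵ mm/N.
Hence P = δ_free / Σ(L/AE) = 2.924/1.526×10⁻⁵ = 191.6 kN (tensile).
σ_{invar} = P / A = 191600 / 900 = 212.9 MPa.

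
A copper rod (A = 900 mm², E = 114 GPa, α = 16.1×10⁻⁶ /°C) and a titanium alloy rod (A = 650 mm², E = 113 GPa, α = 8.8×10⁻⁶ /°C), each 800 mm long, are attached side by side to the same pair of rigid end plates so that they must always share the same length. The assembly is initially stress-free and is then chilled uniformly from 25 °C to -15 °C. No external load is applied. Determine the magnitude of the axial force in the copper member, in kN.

The copper has the larger α, so on cooling it would change length more than the titanium alloy if both were free. The rigid plates force a common final length, so the copper is put into tension and the titanium alloy into compression, with equal and opposite forces P (no external load).
Equating the net (thermal + elastic) strains gives |α₁ − α₂|·ΔT = P·[1/(A₁E₁) + 1/(A₂E₂)].
|α₁ − α₂|·ΔT = 7.3×10⁻⁶ × 40 = 0.000292.
1/(A₁E₁) + 1/(A₂E₂) = 1/(900×114×10³) + 1/(650×113×10³) = 2.336×10⁻⁸ N⁻¹.
So P = 0.000292 / 2.336×10⁻⁸ = 12.5 kN.

P ≈ 12.5 kN (tensile in the copper)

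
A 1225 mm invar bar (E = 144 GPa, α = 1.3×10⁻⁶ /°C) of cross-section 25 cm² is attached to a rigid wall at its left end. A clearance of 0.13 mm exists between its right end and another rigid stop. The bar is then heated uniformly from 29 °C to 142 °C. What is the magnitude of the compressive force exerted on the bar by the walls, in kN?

P ≈ 14.7 kN

Free thermal elongation = αΔT L = 1.3×10⁻⁶ × 113 × 1225 = 0.18 mm.
After closing the 0.13 mm clearance, 0.18 − 0.13 = 0.04995 mm of expansion remains to be suppressed by the wall.
So σ = E(δ_free − g)/L = 144×10³ × 0.04995/1225 = 5.872 MPa.
P = σA = 5.872 × 2500 = 14.68 kN.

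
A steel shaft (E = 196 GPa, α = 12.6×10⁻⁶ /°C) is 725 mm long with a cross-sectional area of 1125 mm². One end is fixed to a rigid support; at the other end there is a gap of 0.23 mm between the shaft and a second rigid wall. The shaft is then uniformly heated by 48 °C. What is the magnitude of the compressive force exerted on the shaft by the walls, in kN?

Free thermal elongation = αΔT L = 12.6×10⁻⁶ × 48 × 725 = 0.4385 mm.
The gap closes (δ_free > 0.23 mm) and the wall then resists a further 0.4385 − 0.23 = 0.2085 mm of expansion.
Compatibility: PL/(AE) = 0.2085 mm, so σ = P/A = E × (0.2085/725) = 56.36 MPa.
Force on the wall = σA = 56.36 × 1125 mm² = 63.41 kN.

P ≈ 63.4 kN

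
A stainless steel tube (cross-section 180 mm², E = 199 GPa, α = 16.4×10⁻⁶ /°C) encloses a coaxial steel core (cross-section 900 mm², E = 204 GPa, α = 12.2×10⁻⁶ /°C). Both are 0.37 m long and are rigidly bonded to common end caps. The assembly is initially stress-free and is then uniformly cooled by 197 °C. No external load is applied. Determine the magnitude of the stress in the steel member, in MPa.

Equilibrium of a rigid end plate with no external load gives equal and opposite internal forces ±P in the two members. Since α_{stainless steel} > α_{steel}, cooling drives the stainless steel into tension and the steel into compression.
Setting the final lengths equal and cancelling L: (α₁ − α₂)ΔT = P/(A₁E₁) + P/(A₂E₂).
|α₁ − α₂|·ΔT = 4.2×10⁻⁶ × 197 = 0.0008274.
1/(A₁E₁) + 1/(A₂E₂) = 1/(180×199×10³) + 1/(900×204×10³) = 3.336×10⁻⁸ N⁻¹.
So P = 0.0008274 / 3.336×10⁻⁸ = 24.8 kN.
σ_{steel} = P/A₂ = 24800/900 = 27.55 MPa, compressive.

σ ≈ 27.6 MPa (compressive)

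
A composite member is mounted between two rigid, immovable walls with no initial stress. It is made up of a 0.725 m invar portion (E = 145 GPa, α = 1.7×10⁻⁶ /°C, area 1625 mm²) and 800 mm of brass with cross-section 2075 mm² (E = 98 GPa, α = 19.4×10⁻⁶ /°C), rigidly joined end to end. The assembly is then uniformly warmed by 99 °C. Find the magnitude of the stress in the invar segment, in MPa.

σ ≈ 146 MPa (compressive)

With the walls removed the bar would change length by δ_free = Σ αᵢΔT Lᵢ = 1.7×10⁻⁶×99×725 + 19.4×10⁻⁶×99×800 = 1.658 mm.
The rigid supports impose zero overall length change; the single axial force P common to all segments must satisfy P Σ Lᵢ/(AᵢEᵢ) = δ_free.
The series flexibility is Σ Lᵢ/(AᵢEᵢ) = 725/(1625×145×10³) + 800/(2075×98×10³) = 7.011×10⁻⁶ mm/N.
P = 1.658 / 7.011×10⁻⁶ = 236600 N = 236.6 kN, compressive.
σ_{invar} = P / A = 236600 / 1625 = 145.6 MPa.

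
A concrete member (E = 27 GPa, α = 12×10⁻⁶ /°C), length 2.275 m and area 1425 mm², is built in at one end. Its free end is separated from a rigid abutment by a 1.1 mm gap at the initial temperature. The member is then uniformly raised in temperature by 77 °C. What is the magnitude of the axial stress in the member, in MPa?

σ ≈ 11.9 MPa (compressive)

Unrestrained expansion: δ_free = αΔT L = 12×10⁻⁶ × 77 × 2275 = 2.102 mm.
The gap closes (δ_free > 1.1 mm) and the wall then resists a further 2.102 − 1.1 = 1.002 mm of expansion.
That suppressed elongation corresponds to σ = E·Δ/L = 27×10³ × 1.002/2275 = 11.89 MPa.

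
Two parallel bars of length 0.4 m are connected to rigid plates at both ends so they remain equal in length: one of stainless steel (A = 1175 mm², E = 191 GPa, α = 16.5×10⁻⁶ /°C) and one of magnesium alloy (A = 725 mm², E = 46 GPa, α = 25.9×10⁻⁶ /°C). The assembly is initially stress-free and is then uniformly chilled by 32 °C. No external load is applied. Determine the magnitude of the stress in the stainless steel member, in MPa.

The magnesium alloy has the larger α, so on cooling it would change length more than the stainless steel if both were free. The rigid plates force a common final length, so the magnesium alloy is put into tension and the stainless steel into compression, with equal and opposite forces P (no external load).
Equating the net (thermal + elastic) strains gives |α₁ − α₂|·ΔT = P·[1/(A₁E₁) + 1/(A₂E₂)].
|α₁ − α₂|·ΔT = 9.4×10⁻⁶ × 32 = 0.0003008.
1/(A₁E₁) + 1/(A₂E₂) = 1/(1175×191×10³) + 1/(725×46×10³) = 3.444×10⁻⁸ N⁻¹.
P = 0.0003008 / 3.444×10⁻⁸ = 8734 N = 8.734 kN.
σ_{stainless steel} = P/A₁ = 8734/1175 = 7.433 MPa, compressive.

σ ≈ 7.43 MPa (compressive)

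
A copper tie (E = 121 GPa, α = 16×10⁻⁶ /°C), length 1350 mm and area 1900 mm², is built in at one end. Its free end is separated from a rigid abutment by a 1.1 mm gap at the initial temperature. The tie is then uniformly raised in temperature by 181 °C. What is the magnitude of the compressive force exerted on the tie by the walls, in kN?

Unrestrained expansion: δ_free = αΔT L = 16×10⁻⁶ × 181 × 1350 = 3.91 mm.
After closing the 1.1 mm clearance, 3.91 − 1.1 = 2.81 mm of expansion remains to be suppressed by the wall.
That suppressed elongation corresponds to σ = E·Δ/L = 121×10³ × 2.81/1350 = 251.8 MPa.
P = σA = 251.8 × 1900 = 478.5 kN.

P ≈ 478 kN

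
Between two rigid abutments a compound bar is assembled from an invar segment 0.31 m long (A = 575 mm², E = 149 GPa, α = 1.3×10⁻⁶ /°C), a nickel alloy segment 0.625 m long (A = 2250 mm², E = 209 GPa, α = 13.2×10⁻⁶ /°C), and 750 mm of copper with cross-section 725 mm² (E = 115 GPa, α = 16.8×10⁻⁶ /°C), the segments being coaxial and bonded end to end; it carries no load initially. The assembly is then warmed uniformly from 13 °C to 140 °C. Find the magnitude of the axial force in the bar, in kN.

P ≈ 194 kN (compressive)

With the walls removed the bar would change length by δ_free = Σ αᵢΔT Lᵢ = 1.3×10⁻⁶×127×310 + 13.2×10⁻⁶×127×625 + 16.8×10⁻⁶×127×750 = 2.699 mm.
The rigid supports impose zero overall length change; the single axial force P common to all segments must satisfy P Σ Lᵢ/(AᵢEᵢ) = δ_free.
The series flexibility is Σ Lᵢ/(AᵢEᵢ) = 310/(575×149×10³) + 625/(2250×209×10³) + 750/(725×115×10³) = 1.394×10⁻⁵ mm/N.
P = 2.699 / 1.394×10⁻⁵ = 193600 N = 193.6 kN, compressive.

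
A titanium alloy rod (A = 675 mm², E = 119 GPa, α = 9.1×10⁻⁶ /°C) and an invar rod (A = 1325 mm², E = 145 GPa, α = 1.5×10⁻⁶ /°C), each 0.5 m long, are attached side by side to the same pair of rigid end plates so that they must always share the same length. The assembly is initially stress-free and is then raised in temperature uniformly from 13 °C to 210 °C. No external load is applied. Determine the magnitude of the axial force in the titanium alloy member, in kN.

P ≈ 84.8 kN (compressive in the titanium alloy)

Equilibrium of a rigid end plate with no external load gives equal and opposite internal forces ±P in the two members. Since α_{titanium alloy} > α_{invar}, heating drives the titanium alloy into compression and the invar into tension.
Compatibility of the two members (thermal + elastic change equal): (α₁ − α₂)ΔT = P·[1/(A₁E₁) + 1/(A₂E₂)].
|α₁ − α₂|·ΔT = 7.6×10⁻⁶ × 197 = 0.001497.
1/(A₁E₁) + 1/(A₂E₂) = 1/(675×119×10³) + 1/(1325×145×10³) = 1.765×10⁻⁸ N⁻¹.
So P = 0.001497 / 1.765×10⁻⁸ = 84.81 kN.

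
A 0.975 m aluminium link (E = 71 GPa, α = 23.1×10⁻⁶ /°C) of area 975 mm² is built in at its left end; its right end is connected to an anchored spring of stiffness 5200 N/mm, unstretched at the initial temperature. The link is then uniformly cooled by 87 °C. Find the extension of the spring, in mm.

The unrestrained thermal change is αΔT L = 23.1×10⁻⁶ × 87 × 975 = 1.959 mm.
Let P be the tensile force in the spring. The link extends elastically by PL/(AE) and the spring stretches by P/k; together these equal δ_free.
P [ L/(AE) + 1/k ] = δ_free → P [ 975/(975×71×10³) + 1/(5200) ] = 1.959.
P = 1.959 / 0.0002064 = 9494 N.
Spring extension = P/k = 9494/(5200) = 1.826 mm.

δ ≈ 1.83 mm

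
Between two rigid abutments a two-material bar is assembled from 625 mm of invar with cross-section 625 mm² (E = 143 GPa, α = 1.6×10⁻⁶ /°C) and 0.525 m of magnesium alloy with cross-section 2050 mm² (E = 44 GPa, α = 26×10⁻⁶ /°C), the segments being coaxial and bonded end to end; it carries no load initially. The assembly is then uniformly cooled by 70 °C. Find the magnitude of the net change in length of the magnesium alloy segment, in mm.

|ΔL| ≈ 0.49 mm

With the walls removed the bar would change length by δ_free = Σ αᵢΔT Lᵢ = 1.6×10⁻⁶×70×625 + 26×10⁻⁶×70×525 = 1.025 mm.
The walls prevent any net length change, so an axial force P (same in every segment) develops. Compatibility: P · Σ Lᵢ/(AᵢEᵢ) = δ_free.
Σ Lᵢ/(AᵢEᵢ) = 625/(625×143×10³) + 525/(2050×44×10³) = 1.281×10⁻⁵ mm/N.
So P = 1.025 / 1.281×10⁻⁵ = 80.03 kN, tensile.
For the magnesium alloy segment, free thermal change = 26×10⁻⁶×70×525 = 0.9555 mm and elastic change from P = 80030×525/(2050×44×10³) = 0.4658 mm; these oppose, so the net change is 0.49 mm (segment shortens).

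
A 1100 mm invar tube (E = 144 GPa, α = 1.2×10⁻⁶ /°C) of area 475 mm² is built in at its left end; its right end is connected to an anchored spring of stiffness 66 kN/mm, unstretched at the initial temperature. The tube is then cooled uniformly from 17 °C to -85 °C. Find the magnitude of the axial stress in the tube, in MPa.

σ ≈ 9.08 MPa (tensile)

Free thermal contraction: δ_free = αΔT L = 1.2×10⁻⁶ × 102 × 1100 = 0.1346 mm.
With a force P in the spring, the elastic change of the tube is PL/(AE) and that of the spring is P/k; compatibility requires their sum to equal δ_free.
So P = δ_free / [L/(AE) + 1/k] = 0.1346 / [ 1100/(475×144×10³) + 1/(66×10³) ].
P = 0.1346 / 3.123×10⁻⁵ = 4311 N.
σ = P/A = 4311/475 = 9.075 MPa.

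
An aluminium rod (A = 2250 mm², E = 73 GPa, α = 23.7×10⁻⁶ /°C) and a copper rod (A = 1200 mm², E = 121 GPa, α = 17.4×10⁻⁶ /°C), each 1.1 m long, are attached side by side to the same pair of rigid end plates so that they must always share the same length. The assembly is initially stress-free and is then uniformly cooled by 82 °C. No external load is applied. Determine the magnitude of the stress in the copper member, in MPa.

σ ≈ 33.2 MPa (compressive)

Equilibrium of a rigid end plate with no external load gives equal and opposite internal forces ±P in the two members. Since α_{aluminium} > α_{copper}, cooling drives the aluminium into tension and the copper into compression.
Compatibility of the two members (thermal + elastic change equal): (α₁ − α₂)ΔT = P·[1/(A₁E₁) + 1/(A₂E₂)].
|α₁ − α₂|·ΔT = 6.3×10⁻⁶ × 82 = 0.0005166.
1/(A₁E₁) + 1/(A₂E₂) = 1/(2250×73×10³) + 1/(1200×121×10³) = 1.298×10⁻⁸ N⁻¹.
So P = 0.0005166 / 1.298×10⁻⁸ = 39.81 kN.
σ_{copper} = P/A₂ = 39810/1200 = 33.18 MPa, compressive.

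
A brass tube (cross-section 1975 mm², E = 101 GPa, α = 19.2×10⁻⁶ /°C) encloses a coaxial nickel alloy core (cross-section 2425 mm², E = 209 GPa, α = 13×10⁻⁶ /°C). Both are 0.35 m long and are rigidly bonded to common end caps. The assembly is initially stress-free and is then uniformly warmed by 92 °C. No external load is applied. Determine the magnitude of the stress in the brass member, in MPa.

σ ≈ 41.3 MPa (compressive)

Equilibrium of a rigid end plate with no external load gives equal and opposite internal forces ±P in the two members. Since α_{brass} > α_{nickel alloy}, heating drives the brass into compression and the nickel alloy into tension.
Setting the final lengths equal and cancelling L: (α₁ − α₂)ΔT = P/(A₁E₁) + P/(A₂E₂).
|α₁ − α₂|·ΔT = 6.2×10⁻⁶ × 92 = 0.0005704.
1/(A₁E₁) + 1/(A₂E₂) = 1/(1975×101×10³) + 1/(2425×209×10³) = 6.986×10⁻⁹ N⁻¹.
P = 0.0005704 / 6.986×10⁻⁹ = 81650 N = 81.65 kN.
σ_{brass} = P/A₁ = 81650/1975 = 41.34 MPa, compressive.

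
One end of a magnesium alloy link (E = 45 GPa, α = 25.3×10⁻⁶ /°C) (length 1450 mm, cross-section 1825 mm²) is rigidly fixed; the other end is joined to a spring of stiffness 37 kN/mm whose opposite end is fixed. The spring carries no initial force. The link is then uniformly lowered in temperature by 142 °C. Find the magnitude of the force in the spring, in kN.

P ≈ 117 kN

If the spring were absent the link would shorten by αΔT L = 25.3×10⁻⁶ × 142 × 1450 = 5.209 mm.
Let P be the tensile force in the spring. The link extends elastically by PL/(AE) and the spring stretches by P/k; together these equal δ_free.
P [ L/(AE) + 1/k ] = δ_free → P [ 1450/(1825×45×10³) + 1/(37×10³) ] = 5.209.
P = 5.209 / 4.468×10⁻⁵ = 116600 N.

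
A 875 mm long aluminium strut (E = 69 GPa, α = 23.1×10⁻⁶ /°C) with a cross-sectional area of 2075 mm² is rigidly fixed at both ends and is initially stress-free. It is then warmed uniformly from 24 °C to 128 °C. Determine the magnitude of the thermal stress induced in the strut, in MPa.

σ ≈ 166 MPa (compressive)

The supports are rigid, so the total axial strain is zero. The restrained thermal strain is ε = αΔT = 23.1×10⁻⁶ × 104 = 2402.4×10⁻⁶.
Hence σ = E·αΔT = 69×10³ × 2402.4×10⁻⁶ = 165.8 MPa, compressive.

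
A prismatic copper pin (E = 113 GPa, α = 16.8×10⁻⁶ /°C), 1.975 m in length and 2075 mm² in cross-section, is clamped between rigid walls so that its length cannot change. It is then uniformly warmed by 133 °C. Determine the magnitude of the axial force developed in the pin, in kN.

P ≈ 524 kN (compressive)

With zero net strain, σ = E·αΔT = 113 GPa × 16.8×10⁻⁶ × 133 = 252.5 MPa.
P = AEαΔT = 2075 × 113×10³ × 16.8×10⁻⁶ × 133 = 523.9 kN (compressive).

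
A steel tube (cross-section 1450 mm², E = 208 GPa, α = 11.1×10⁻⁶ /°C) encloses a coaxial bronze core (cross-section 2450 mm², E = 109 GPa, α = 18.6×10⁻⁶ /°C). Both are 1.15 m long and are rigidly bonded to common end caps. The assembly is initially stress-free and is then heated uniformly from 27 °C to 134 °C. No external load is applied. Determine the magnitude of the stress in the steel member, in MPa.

σ ≈ 78.4 MPa (tensile)

Both members must finish at the same length. With the larger α, the bronze tends to over-expand; the plates restrain it, putting the bronze in compression and the steel in tension. With no external load the two internal forces are equal and opposite, magnitude P.
Setting the final lengths equal and cancelling L: (α₁ − α₂)ΔT = P/(A₁E₁) + P/(A₂E₂).
|α₁ − α₂|·ΔT = 7.5×10⁻⁶ × 107 = 0.0008025.
1/(A₁E₁) + 1/(A₂E₂) = 1/(1450×208×10³) + 1/(2450×109×10³) = 7.06×10⁻⁹ N⁻¹.
So P = 0.0008025 / 7.06×10⁻⁹ = 113.7 kN.
σ_{steel} = P/A₁ = 113700/1450 = 78.39 MPa, tensile.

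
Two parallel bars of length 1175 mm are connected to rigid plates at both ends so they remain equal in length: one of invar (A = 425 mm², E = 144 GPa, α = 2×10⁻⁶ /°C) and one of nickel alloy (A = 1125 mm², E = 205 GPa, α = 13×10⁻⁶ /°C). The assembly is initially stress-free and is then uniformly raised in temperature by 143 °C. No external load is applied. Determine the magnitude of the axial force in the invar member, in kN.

P ≈ 76.1 kN (tensile in the invar)

Both members must finish at the same length. With the larger α, the nickel alloy tends to over-expand; the plates restrain it, putting the nickel alloy in compression and the invar in tension. With no external load the two internal forces are equal and opposite, magnitude P.
Compatibility of the two members (thermal + elastic change equal): (α₁ − α₂)ΔT = P·[1/(A₁E₁) + 1/(A₂E₂)].
|α₁ − α₂|·ΔT = 11×10⁻⁶ × 143 = 0.001573.
1/(A₁E₁) + 1/(A₂E₂) = 1/(425×144×10³) + 1/(1125×205×10³) = 2.068×10⁻⁸ N⁻¹.
So P = 0.001573 / 2.068×10⁻⁸ = 76.08 kN.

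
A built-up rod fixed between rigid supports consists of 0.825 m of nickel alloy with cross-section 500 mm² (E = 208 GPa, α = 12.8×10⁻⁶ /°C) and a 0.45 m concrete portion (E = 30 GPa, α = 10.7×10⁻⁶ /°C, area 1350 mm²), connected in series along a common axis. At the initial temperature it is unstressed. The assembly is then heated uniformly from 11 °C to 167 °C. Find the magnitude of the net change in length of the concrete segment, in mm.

With the walls removed the bar would change length by δ_free = Σ αᵢΔT Lᵢ = 12.8×10⁻⁶×156×825 + 10.7×10⁻⁶×156×450 = 2.398 mm.
The walls prevent any net length change, so an axial force P (same in every segment) develops. Compatibility: P · Σ Lᵢ/(AᵢEᵢ) = δ_free.
Σ Lᵢ/(AᵢEᵢ) = 825/(500×208×10³) + 450/(1350×30×10³) = 1.904×10⁻⁵ mm/N.
Hence P = δ_free / Σ(L/AE) = 2.398/1.904×10⁻⁵ = 125.9 kN (compressive).
For the concrete segment, free thermal change = 10.7×10⁻⁶×156×450 = 0.7511 mm and elastic change from P = 125900×450/(1350×30×10³) = 1.399 mm; these oppose, so the net change is 0.648 mm (segment shortens).

|ΔL| ≈ 0.648 mm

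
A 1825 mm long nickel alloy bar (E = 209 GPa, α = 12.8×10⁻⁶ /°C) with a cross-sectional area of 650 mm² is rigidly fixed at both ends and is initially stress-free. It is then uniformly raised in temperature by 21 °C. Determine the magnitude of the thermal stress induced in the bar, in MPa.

With length fixed, the mechanical strain must cancel the thermal strain αΔT = 12.8×10⁻⁶ × 21 = 268.8×10⁻⁶.
σ = EαΔT = 209×10³ × 12.8×10⁻⁶ × 21 = 56.18 MPa (compressive; the bar is trying to expand).

σ ≈ 56.2 MPa (compressive)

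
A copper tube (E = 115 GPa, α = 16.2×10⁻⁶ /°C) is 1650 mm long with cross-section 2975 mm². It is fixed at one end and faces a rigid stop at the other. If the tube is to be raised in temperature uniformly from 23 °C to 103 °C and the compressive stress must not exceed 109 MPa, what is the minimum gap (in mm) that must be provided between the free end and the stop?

With no wall the tube would lengthen by αΔT L = 16.2×10⁻⁶ × 80 × 1650 = 2.138 mm.
At the allowable stress the elastic shortening the wall may impose is σL/E = 109 × 1650 / (115×10³) = 1.564 mm.
The gap must absorb the remainder: g_min = 2.138 − 1.564 = 0.5745 mm.

g ≈ 0.574 mm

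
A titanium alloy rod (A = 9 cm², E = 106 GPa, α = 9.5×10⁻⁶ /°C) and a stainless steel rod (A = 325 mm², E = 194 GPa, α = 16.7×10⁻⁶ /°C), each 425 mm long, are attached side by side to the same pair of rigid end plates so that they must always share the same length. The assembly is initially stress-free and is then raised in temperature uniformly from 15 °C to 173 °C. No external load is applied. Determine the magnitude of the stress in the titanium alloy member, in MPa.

σ ≈ 48 MPa (tensile)

Equilibrium of a rigid end plate with no external load gives equal and opposite internal forces ±P in the two members. Since α_{stainless steel} > α_{titanium alloy}, heating drives the stainless steel into compression and the titanium alloy into tension.
Compatibility of the two members (thermal + elastic change equal): (α₁ − α₂)ΔT = P·[1/(A₁E₁) + 1/(A₂E₂)].
|α₁ − α₂|·ΔT = 7.2×10⁻⁶ × 158 = 0.001138.
1/(A₁E₁) + 1/(A₂E₂) = 1/(900×106×10³) + 1/(325×194×10³) = 2.634×10⁻⁸ N⁻¹.
So P = 0.001138 / 2.634×10⁻⁸ = 43.18 kN.
σ_{titanium alloy} = P/A₁ = 43180/900 = 47.98 MPa, tensile.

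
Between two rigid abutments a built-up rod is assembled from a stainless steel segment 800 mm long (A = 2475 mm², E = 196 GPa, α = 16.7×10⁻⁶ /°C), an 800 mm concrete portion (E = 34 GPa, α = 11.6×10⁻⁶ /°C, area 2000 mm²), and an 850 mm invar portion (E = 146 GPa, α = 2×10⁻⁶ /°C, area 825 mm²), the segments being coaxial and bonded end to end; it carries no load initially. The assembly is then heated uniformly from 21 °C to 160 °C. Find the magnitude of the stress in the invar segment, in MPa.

σ ≈ 200 MPa (compressive)

With the walls removed the bar would change length by δ_free = Σ αᵢΔT Lᵢ = 16.7×10⁻⁶×139×800 + 11.6×10⁻⁶×139×800 + 2×10⁻⁶×139×850 = 3.383 mm.
Since the ends are fixed, an axial force P builds up, equal in every segment, with P · Σ Lᵢ/(AᵢEᵢ) = δ_free.
Σ Lᵢ/(AᵢEᵢ) = 800/(2475×196×10³) + 800/(2000×34×10³) + 850/(825×146×10³) = 2.047×10⁻⁵ mm/N.
So P = 3.383 / 2.047×10⁻⁵ = 165.3 kN, compressive.
σ_{invar} = P / A = 165300 / 825 = 200.3 MPa.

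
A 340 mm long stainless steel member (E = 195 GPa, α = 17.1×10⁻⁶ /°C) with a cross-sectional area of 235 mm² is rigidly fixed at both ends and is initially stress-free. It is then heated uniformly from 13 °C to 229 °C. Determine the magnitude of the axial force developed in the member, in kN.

Full restraint means ε = 0, so the stress is σ = EαΔT = 195×10³ × 17.1×10⁻⁶ × 216 = 720.3 MPa.
Axial force P = σA = 720.3 × 235 = 169300 N = 169.3 kN, compressive.

P ≈ 169 kN (compressive)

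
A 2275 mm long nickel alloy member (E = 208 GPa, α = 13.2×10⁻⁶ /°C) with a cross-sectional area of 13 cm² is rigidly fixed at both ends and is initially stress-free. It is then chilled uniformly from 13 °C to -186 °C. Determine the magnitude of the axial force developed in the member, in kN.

With zero net strain, σ = E·αΔT = 208 GPa × 13.2×10⁻⁶ × 199 = 546.4 MPa.
P = AEαΔT = 1300 × 208×10³ × 13.2×10⁻⁶ × 199 = 710.3 kN (tensile).

P ≈ 710 kN (tensile)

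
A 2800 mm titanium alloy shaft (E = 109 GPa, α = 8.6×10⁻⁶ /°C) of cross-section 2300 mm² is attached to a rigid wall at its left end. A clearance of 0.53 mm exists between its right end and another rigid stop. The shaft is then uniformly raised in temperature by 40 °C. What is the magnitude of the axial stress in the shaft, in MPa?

σ ≈ 16.9 MPa (compressive)

Free thermal elongation = αΔT L = 8.6×10⁻⁶ × 40 × 2800 = 0.9632 mm.
The gap closes (δ_free > 0.53 mm) and the wall then resists a further 0.9632 − 0.53 = 0.4332 mm of expansion.
So σ = E(δ_free − g)/L = 109×10³ × 0.4332/2800 = 16.86 MPa.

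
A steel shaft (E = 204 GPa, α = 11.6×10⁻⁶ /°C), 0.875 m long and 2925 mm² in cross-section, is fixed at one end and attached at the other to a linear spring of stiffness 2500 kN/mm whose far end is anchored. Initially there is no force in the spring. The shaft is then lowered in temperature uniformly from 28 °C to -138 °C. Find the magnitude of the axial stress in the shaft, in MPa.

Free thermal contraction: δ_free = αΔT L = 11.6×10⁻⁶ × 166 × 875 = 1.685 mm.
Let P be the tensile force in the spring. The shaft extends elastically by PL/(AE) and the spring stretches by P/k; together these equal δ_free.
P [ L/(AE) + 1/k ] = δ_free → P [ 875/(2925×204×10³) + 1/(2500×10³) ] = 1.685.
P = 1.685 / 1.866×10⁻⁶ = 902800 N.
σ = P/A = 902800/2925 = 308.6 MPa.

σ ≈ 309 MPa (tensile)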